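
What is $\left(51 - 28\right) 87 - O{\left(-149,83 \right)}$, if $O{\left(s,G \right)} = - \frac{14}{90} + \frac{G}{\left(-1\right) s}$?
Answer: $\frac{13414013}{6705} \approx 2000.6$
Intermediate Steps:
$O{\left(s,G \right)} = - \frac{7}{45} - \frac{G}{s}$ ($O{\left(s,G \right)} = \left(-14\right) \frac{1}{90} + G \left(- \frac{1}{s}\right) = - \frac{7}{45} - \frac{G}{s}$)
$\left(51 - 28\right) 87 - O{\left(-149,83 \right)} = \left(51 - 28\right) 87 - \left(- \frac{7}{45} - \frac{83}{-149}\right) = 23 \cdot 87 - \left(- \frac{7}{45} - 83 \left(- \frac{1}{149}\right)\right) = 2001 - \left(- \frac{7}{45} + \frac{83}{149}\right) = 2001 - \frac{2692}{6705} = \frac{13414013}{6705}$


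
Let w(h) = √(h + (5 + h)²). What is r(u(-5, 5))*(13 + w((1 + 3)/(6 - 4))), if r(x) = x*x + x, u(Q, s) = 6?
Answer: 546 + 42*√51 ≈ 845.94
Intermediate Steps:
r(x) = x + x² (r(x) = x² + x = x + x²)
r(u(-5, 5))*(13 + w((1 + 3)/(6 - 4))) = (6*(1 + 6))*(13 + √((1 + 3)/(6 - 4) + (5 + (1 + 3)/(6 - 4))²)) = (6*7)*(13 + √(4/2 + (5 + 4/2)²)) = 42*(13 + √(4*(½) + (5 + 4*(½))²)) = 42*(13 + √(2 + (5 + 2)²)) = 42*(13 + √(2 + 7²)) = 42*(13 + √(2 + 49)) = 42*(13 + √51) = 546 + 42*√51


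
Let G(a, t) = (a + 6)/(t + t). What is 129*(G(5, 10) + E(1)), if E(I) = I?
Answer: 3999/20 ≈ 199.95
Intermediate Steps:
G(a, t) = (6 + a)/(2*t) (G(a, t) = (6 + a)/((2*t)) = (6 + a)*(1/(2*t)) = (6 + a)/(2*t))
129*(G(5, 10) + E(1)) = 129*((½)*(6 + 5)/10 + 1) = 129*((½)*(⅒)*11 + 1) = 129*(11/20 + 1) = 129*(31/20) = 3999/20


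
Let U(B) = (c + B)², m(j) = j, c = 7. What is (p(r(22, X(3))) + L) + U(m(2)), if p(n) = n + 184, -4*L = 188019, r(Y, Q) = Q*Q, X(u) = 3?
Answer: -186923/4 ≈ -46731.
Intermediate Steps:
r(Y, Q) = Q²
L = -188019/4 (L = -¼*188019 = -188019/4 ≈ -47005.)
U(B) = (7 + B)²
p(n) = 184 + n
(p(r(22, X(3))) + L) + U(m(2)) = ((184 + 3²) - 188019/4) + (7 + 2)² = ((184 + 9) - 188019/4) + 9² = (193 - 188019/4) + 81 = -187247/4 + 81 = -186923/4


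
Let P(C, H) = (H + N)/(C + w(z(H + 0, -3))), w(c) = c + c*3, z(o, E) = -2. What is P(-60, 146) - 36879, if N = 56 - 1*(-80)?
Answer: -1254027/34 ≈ -36883.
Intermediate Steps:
w(c) = 4*c (w(c) = c + 3*c = 4*c)
N = 136 (N = 56 + 80 = 136)
P(C, H) = (136 + H)/(-8 + C) (P(C, H) = (H + 136)/(C + 4*(-2)) = (136 + H)/(C - 8) = (136 + H)/(-8 + C))
P(-60, 146) - 36879 = (136 + 146)/(-8 - 60) - 36879 = 282/(-68) - 36879 = -1/68*282 - 36879 = -141/34 - 36879 = -1254027/34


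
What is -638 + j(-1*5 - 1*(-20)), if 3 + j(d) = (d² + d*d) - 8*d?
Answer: -311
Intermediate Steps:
j(d) = -3 - 8*d + 2*d² (j(d) = -3 + ((d² + d*d) - 8*d) = -3 + ((d² + d²) - 8*d) = -3 + (2*d² - 8*d) = -3 + (-8*d + 2*d²) = -3 - 8*d + 2*d²)
-638 + j(-1*5 - 1*(-20)) = -638 + (-3 - 8*(-1*5 - 1*(-20)) + 2*(-1*5 - 1*(-20))²) = -638 + (-3 - 8*(-5 + 20) + 2*(-5 + 20)²) = -638 + (-3 - 8*15 + 2*15²) = -638 + (-3 - 120 + 2*225) = -638 + (-3 - 120 + 450) = -638 + 327 = -311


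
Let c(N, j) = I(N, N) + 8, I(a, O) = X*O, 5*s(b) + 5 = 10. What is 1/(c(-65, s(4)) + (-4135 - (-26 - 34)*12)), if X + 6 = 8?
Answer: -1/3537 ≈ -0.00028273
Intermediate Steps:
X = 2 (X = -6 + 8 = 2)
s(b) = 1 (s(b) = -1 + (⅕)*10 = -1 + 2 = 1)
I(a, O) = 2*O
c(N, j) = 8 + 2*N (c(N, j) = 2*N + 8 = 8 + 2*N)
1/(c(-65, s(4)) + (-4135 - (-26 - 34)*12)) = 1/((8 + 2*(-65)) + (-4135 - (-26 - 34)*12)) = 1/((8 - 130) + (-4135 - (-60)*12)) = 1/(-122 + (-4135 - 1*(-720))) = 1/(-122 + (-4135 + 720)) = 1/(-122 - 3415) = 1/(-3537) = -1/3537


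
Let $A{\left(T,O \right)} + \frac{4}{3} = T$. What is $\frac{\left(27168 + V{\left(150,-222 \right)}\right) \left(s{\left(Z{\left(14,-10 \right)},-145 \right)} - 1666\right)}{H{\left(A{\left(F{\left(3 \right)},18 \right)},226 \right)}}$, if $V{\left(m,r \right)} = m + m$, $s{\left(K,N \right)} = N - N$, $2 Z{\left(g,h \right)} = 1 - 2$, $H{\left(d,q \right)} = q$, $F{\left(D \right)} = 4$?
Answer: $- \frac{22880844}{113} \approx -2.0249 \cdot 10^{5}$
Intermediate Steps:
$A{\left(T,O \right)} = - \frac{4}{3} + T$
$Z{\left(g,h \right)} = - \frac{1}{2}$ ($Z{\left(g,h \right)} = \frac{1 - 2}{2} = \frac{1}{2} \left(-1\right) = - \frac{1}{2}$)
$s{\left(K,N \right)} = 0$
$V{\left(m,r \right)} = 2 m$
$\frac{\left(27168 + V{\left(150,-222 \right)}\right) \left(s{\left(Z{\left(14,-10 \right)},-145 \right)} - 1666\right)}{H{\left(A{\left(F{\left(3 \right)},18 \right)},226 \right)}} = \frac{\left(27168 + 2 \cdot 150\right) \left(0 - 1666\right)}{226} = \left(27168 + 300\right) \left(-1666\right) \frac{1}{226} = 27468 \left(-1666\right) \frac{1}{226} = \left(-45761688\right) \frac{1}{226} = - \frac{22880844}{113}$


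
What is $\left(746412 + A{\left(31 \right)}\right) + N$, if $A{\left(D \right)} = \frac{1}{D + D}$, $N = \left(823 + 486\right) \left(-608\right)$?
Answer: $- \frac{3066519}{62} \approx -49460.0$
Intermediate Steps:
$N = -795872$ ($N = 1309 \left(-608\right) = -795872$)
$A{\left(D \right)} = \frac{1}{2 D}$
$\left(746412 + A{\left(31 \right)}\right) + N = \left(746412 + \frac{1}{2 \cdot 31}\right) - 795872 = \left(746412 + \frac{1}{2} \cdot \frac{1}{31}\right) - 795872 = \left(746412 + \frac{1}{62}\right) - 795872 = \frac{46277545}{62} - 795872 = - \frac{3066519}{62}$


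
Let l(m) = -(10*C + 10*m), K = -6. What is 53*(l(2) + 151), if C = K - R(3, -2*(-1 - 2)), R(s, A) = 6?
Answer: 13303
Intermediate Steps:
C = -12 (C = -6 - 1*6 = -6 - 6 = -12)
l(m) = 120 - 10*m (l(m) = -(-120 + 10*m) = -10*(-12 + m) = 120 - 10*m)
53*(l(2) + 151) = 53*((120 - 10*2) + 151) = 53*((120 - 20) + 151) = 53*(100 + 151) = 53*251 = 13303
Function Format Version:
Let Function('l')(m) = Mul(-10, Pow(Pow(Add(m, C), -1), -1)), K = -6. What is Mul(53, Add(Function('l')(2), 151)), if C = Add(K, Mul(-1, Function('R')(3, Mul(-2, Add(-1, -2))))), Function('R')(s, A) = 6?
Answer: 13303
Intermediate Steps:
C = -12 (C = Add(-6, Mul(-1, 6)) = Add(-6, -6) = -12)
Function('l')(m) = Add(120, Mul(-10, m)) (Function('l')(m) = Mul(-10, Pow(Pow(Add(m, -12), -1), -1)) = Mul(-10, Pow(Pow(Add(-12, m), -1), -1)) = Mul(-10, Add(-12, m)) = Add(120, Mul(-10, m)))
Mul(53, Add(Function('l')(2), 151)) = Mul(53, Add(Add(120, Mul(-10, 2)), 151)) = Mul(53, Add(Add(120, -20), 151)) = Mul(53, Add(100, 151)) = Mul(53, 251) = 13303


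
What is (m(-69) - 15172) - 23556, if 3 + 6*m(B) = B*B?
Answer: -37935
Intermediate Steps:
m(B) = -1/2 + B**2/6 (m(B) = -1/2 + (B*B)/6 = -1/2 + B**2/6)
(m(-69) - 15172) - 23556 = ((-1/2 + (1/6)*(-69)**2) - 15172) - 23556 = ((-1/2 + (1/6)*4761) - 15172) - 23556 = ((-1/2 + 1587/2) - 15172) - 23556 = (793 - 15172) - 23556 = -14379 - 23556 = -37935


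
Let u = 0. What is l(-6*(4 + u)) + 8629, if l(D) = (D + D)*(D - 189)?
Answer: 18853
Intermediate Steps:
l(D) = 2*D*(-189 + D) (l(D) = (2*D)*(-189 + D) = 2*D*(-189 + D))
l(-6*(4 + u)) + 8629 = 2*(-6*(4 + 0))*(-189 - 6*(4 + 0)) + 8629 = 2*(-6*4)*(-189 - 6*4) + 8629 = 2*(-24)*(-189 - 24) + 8629 = 2*(-24)*(-213) + 8629 = 10224 + 8629 = 18853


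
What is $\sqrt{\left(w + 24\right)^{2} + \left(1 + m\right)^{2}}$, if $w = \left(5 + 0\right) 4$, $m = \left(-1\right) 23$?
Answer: $22 \sqrt{5} \approx 49.193$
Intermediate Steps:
$m = -23$
$w = 20$ ($w = 5 \cdot 4 = 20$)
$\sqrt{\left(w + 24\right)^{2} + \left(1 + m\right)^{2}} = \sqrt{\left(20 + 24\right)^{2} + \left(1 - 23\right)^{2}} = \sqrt{44^{2} + \left(-22\right)^{2}} = \sqrt{1936 + 484} = \sqrt{2420} = 22 \sqrt{5}$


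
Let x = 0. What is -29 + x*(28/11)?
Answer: -29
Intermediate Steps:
-29 + x*(28/11) = -29 + 0*(28/11) = -29 + 0 = -29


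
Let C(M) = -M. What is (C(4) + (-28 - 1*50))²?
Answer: 6724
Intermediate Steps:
(C(4) + (-28 - 1*50))² = (-1*4 + (-28 - 1*50))² = (-4 + (-28 - 50))² = (-4 - 78)² = (-82)² = 6724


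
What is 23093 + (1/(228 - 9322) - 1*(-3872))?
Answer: 245219709/9094 ≈ 26965.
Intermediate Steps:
23093 + (1/(228 - 9322) - 1*(-3872)) = 23093 + (1/(-9094) + 3872) = 23093 + (-1/9094 + 3872) = 23093 + 35211967/9094 = 245219709/9094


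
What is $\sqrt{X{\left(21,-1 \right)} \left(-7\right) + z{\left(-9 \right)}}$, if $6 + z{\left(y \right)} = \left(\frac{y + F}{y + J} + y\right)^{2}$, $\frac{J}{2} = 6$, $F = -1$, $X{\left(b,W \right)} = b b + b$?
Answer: $\frac{i \sqrt{27791}}{3} \approx 55.569 i$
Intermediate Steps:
$X{\left(b,W \right)} = b + b^{2}$ ($X{\left(b,W \right)} = b^{2} + b = b + b^{2}$)
$J = 12$ ($J = 2 \cdot 6 = 12$)
$z{\left(y \right)} = -6 + \left(y + \frac{-1 + y}{12 + y}\right)^{2}$ ($z{\left(y \right)} = -6 + \left(\frac{y - 1}{y + 12} + y\right)^{2} = -6 + \left(\frac{-1 + y}{12 + y} + y\right)^{2} = -6 + \left(y + \frac{-1 + y}{12 + y}\right)^{2}$)
$\sqrt{X{\left(21,-1 \right)} \left(-7\right) + z{\left(-9 \right)}} = \sqrt{21 \left(1 + 21\right) \left(-7\right) - \left(6 - \frac{\left(-1 + \left(-9\right)^{2} + 13 \left(-9\right)\right)^{2}}{\left(12 - 9\right)^{2}}\right)} = \sqrt{21 \cdot 22 \left(-7\right) - \left(6 - \frac{\left(-1 + 81 - 117\right)^{2}}{9}\right)} = \sqrt{462 \left(-7\right) - \left(6 - \frac{\left(-37\right)^{2}}{9}\right)} = \sqrt{-3234 + \left(-6 + \frac{1}{9} \cdot 1369\right)} = \sqrt{-3234 + \left(-6 + \frac{1369}{9}\right)} = \sqrt{-3234 + \frac{1315}{9}} = \sqrt{- \frac{27791}{9}} = \frac{i \sqrt{27791}}{3}$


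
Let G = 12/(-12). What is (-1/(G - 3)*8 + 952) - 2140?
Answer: -1186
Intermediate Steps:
G = -1 (G = 12*(-1/12) = -1)
(-1/(G - 3)*8 + 952) - 2140 = (-1/(-1 - 3)*8 + 952) - 2140 = (-1/(-4)*8 + 952) - 2140 = (-1*(-¼)*8 + 952) - 2140 = ((¼)*8 + 952) - 2140 = (2 + 952) - 2140 = 954 - 2140 = -1186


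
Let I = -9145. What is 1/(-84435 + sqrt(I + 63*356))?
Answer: -84435/7129255942 - sqrt(13283)/7129255942 ≈ -1.1860e-5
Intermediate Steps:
1/(-84435 + sqrt(I + 63*356)) = 1/(-84435 + sqrt(-9145 + 63*356)) = 1/(-84435 + sqrt(-9145 + 22428)) = 1/(-84435 + sqrt(13283))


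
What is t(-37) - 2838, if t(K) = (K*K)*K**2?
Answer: 1871323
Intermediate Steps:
t(K) = K**4 (t(K) = K**2*K**2 = K**4)
t(-37) - 2838 = (-37)**4 - 2838 = 1874161 - 2838 = 1871323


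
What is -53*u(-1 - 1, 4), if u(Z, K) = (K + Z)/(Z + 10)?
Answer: -53/4 ≈ -13.250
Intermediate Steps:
u(Z, K) = (K + Z)/(10 + Z)
-53*u(-1 - 1, 4) = -53*(4 + (-1 - 1))/(10 + (-1 - 1)) = -53*(4 - 2)/(10 - 2) = -53*2/8 = -53*¼ = -53/4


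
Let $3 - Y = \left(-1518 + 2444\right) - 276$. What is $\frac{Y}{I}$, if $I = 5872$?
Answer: $- \frac{647}{5872} \approx -0.11018$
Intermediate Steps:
$Y = -647$ ($Y = 3 - \left(\left(-1518 + 2444\right) - 276\right) = 3 - \left(926 - 276\right) = 3 - 650 = -647$)
$\frac{Y}{I} = - \frac{647}{5872}$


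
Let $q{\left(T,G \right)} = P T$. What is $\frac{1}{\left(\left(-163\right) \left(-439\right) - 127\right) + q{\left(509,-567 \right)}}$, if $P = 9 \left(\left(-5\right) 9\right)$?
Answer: $- \frac{1}{134715} \approx -7.4231 \cdot 10^{-6}$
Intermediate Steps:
$P = -405$ ($P = 9 \left(-45\right) = -405$)
$q{\left(T,G \right)} = - 405 T$
$\frac{1}{\left(\left(-163\right) \left(-439\right) - 127\right) + q{\left(509,-567 \right)}} = \frac{1}{\left(\left(-163\right) \left(-439\right) - 127\right) - 206145} = \frac{1}{\left(71557 - 127\right) - 206145} = \frac{1}{71430 - 206145} = \frac{1}{-134715} = - \frac{1}{134715}$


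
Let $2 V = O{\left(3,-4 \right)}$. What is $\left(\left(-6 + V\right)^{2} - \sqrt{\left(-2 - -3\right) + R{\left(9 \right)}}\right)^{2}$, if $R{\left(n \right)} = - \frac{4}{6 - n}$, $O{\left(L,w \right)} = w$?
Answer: $\frac{\left(192 - \sqrt{21}\right)^{2}}{9} \approx 3902.8$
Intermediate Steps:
$V = -2$ ($V = \frac{1}{2} \left(-4\right) = -2$)
$\left(\left(-6 + V\right)^{2} - \sqrt{\left(-2 - -3\right) + R{\left(9 \right)}}\right)^{2} = \left(\left(-6 - 2\right)^{2} - \sqrt{\left(-2 - -3\right) + \frac{4}{-6 + 9}}\right)^{2} = \left(\left(-8\right)^{2} - \sqrt{\left(-2 + 3\right) + \frac{4}{3}}\right)^{2} = \left(64 - \sqrt{1 + 4 \cdot \frac{1}{3}}\right)^{2} = \left(64 - \sqrt{1 + \frac{4}{3}}\right)^{2} = \left(64 - \sqrt{\frac{7}{3}}\right)^{2} = \left(64 - \frac{\sqrt{21}}{3}\right)^{2}$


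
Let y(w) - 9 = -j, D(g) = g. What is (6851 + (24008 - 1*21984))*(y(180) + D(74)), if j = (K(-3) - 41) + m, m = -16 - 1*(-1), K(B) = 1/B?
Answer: 3709750/3 ≈ 1.2366e+6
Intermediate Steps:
m = -15 (m = -16 + 1 = -15)
j = -169/3 (j = (1/(-3) - 41) - 15 = (-⅓ - 41) - 15 = -124/3 - 15 = -169/3 ≈ -56.333)
y(w) = 196/3 (y(w) = 9 - 1*(-169/3) = 9 + 169/3 = 196/3)
(6851 + (24008 - 1*21984))*(y(180) + D(74)) = (6851 + (24008 - 1*21984))*(196/3 + 74) = (6851 + (24008 - 21984))*(418/3) = (6851 + 2024)*(418/3) = 8875*(418/3) = 3709750/3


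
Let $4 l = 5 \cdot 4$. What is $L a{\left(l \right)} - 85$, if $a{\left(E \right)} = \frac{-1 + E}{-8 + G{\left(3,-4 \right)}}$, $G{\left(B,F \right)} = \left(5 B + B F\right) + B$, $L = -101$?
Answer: $117$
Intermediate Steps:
$l = 5$ ($l = \frac{5 \cdot 4}{4} = \frac{1}{4} \cdot 20 = 5$)
$G{\left(B,F \right)} = 6 B + B F$
$a{\left(E \right)} = \frac{1}{2} - \frac{E}{2}$ ($a{\left(E \right)} = \frac{-1 + E}{-8 + 3 \left(6 - 4\right)} = \frac{-1 + E}{-8 + 3 \cdot 2} = \frac{-1 + E}{-8 + 6} = \frac{-1 + E}{-2} = \left(-1 + E\right) \left(- \frac{1}{2}\right) = \frac{1}{2} - \frac{E}{2}$)
$L a{\left(l \right)} - 85 = - 101 \left(\frac{1}{2} - \frac{5}{2}\right) - 85 = \left(-101\right) \left(-2\right) - 85 = 202 - 85 = 117$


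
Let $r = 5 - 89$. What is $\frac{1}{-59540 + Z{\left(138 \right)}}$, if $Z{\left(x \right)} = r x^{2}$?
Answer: $- \frac{1}{1659236} \approx -6.0269 \cdot 10^{-7}$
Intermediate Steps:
$r = -84$ ($r = 5 - 89 = -84$)
$Z{\left(x \right)} = - 84 x^{2}$
$\frac{1}{-59540 + Z{\left(138 \right)}} = \frac{1}{-59540 - 84 \cdot 138^{2}} = \frac{1}{-59540 - 1599696} = \frac{1}{-1659236} = - \frac{1}{1659236}$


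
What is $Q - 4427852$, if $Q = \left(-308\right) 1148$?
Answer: $-4781436$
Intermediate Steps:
$Q = -353584$
$Q - 4427852 = -353584 - 4427852 = -4781436$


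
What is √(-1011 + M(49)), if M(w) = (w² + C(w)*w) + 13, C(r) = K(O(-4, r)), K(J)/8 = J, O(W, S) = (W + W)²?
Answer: √26491 ≈ 162.76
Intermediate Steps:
O(W, S) = 4*W² (O(W, S) = (2*W)² = 4*W²)
K(J) = 8*J
C(r) = 512 (C(r) = 8*(4*(-4)²) = 8*(4*16) = 8*64 = 512)
M(w) = 13 + w² + 512*w (M(w) = (w² + 512*w) + 13 = 13 + w² + 512*w)
√(-1011 + M(49)) = √(-1011 + (13 + 49² + 512*49)) = √(-1011 + (13 + 2401 + 25088)) = √(-1011 + 27502) = √26491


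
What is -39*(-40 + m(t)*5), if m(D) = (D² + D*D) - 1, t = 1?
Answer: 1365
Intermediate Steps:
m(D) = -1 + 2*D² (m(D) = (D² + D²) - 1 = 2*D² - 1 = -1 + 2*D²)
-39*(-40 + m(t)*5) = -39*(-40 + (-1 + 2*1²)*5) = -39*(-40 + (-1 + 2*1)*5) = -39*(-40 + (-1 + 2)*5) = -39*(-40 + 1*5) = -39*(-40 + 5) = -39*(-35) = 1365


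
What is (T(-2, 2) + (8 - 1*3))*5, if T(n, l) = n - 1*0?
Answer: 15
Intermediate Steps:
T(n, l) = n (T(n, l) = n + 0 = n)
(T(-2, 2) + (8 - 1*3))*5 = (-2 + (8 - 1*3))*5 = (-2 + (8 - 3))*5 = (-2 + 5)*5 = 3*5 = 15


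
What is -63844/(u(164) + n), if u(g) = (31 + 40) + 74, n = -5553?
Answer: 15961/1352 ≈ 11.805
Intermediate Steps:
u(g) = 145 (u(g) = 71 + 74 = 145)
-63844/(u(164) + n) = -63844/(145 - 5553) = -63844/(-5408) = -63844*(-1/5408) = 15961/1352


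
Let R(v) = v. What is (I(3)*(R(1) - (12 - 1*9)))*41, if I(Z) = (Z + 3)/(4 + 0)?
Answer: -123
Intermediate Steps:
I(Z) = ¾ + Z/4 (I(Z) = (3 + Z)/4 = (3 + Z)*(¼) = ¾ + Z/4)
(I(3)*(R(1) - (12 - 1*9)))*41 = ((¾ + (¼)*3)*(1 - (12 - 1*9)))*41 = ((¾ + ¾)*(1 - (12 - 9)))*41 = (3*(1 - 1*3)/2)*41 = (3*(1 - 3)/2)*41 = ((3/2)*(-2))*41 = -3*41 = -123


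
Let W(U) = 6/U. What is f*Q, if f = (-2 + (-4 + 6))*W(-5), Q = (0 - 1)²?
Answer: 0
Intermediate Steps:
Q = 1 (Q = (-1)² = 1)
f = 0 (f = (-2 + (-4 + 6))*(6/(-5)) = (-2 + 2)*(6*(-⅕)) = 0*(-6/5) = 0)
f*Q = 0*1 = 0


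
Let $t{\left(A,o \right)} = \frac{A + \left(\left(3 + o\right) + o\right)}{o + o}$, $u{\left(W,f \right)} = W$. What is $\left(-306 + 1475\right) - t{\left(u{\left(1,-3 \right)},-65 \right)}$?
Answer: $\frac{75922}{65} \approx 1168.0$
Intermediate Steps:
$t{\left(A,o \right)} = \frac{3 + A + 2 o}{2 o}$ ($t{\left(A,o \right)} = \frac{A + \left(3 + 2 o\right)}{2 o} = \left(3 + A + 2 o\right) \frac{1}{2 o} = \frac{3 + A + 2 o}{2 o}$)
$\left(-306 + 1475\right) - t{\left(u{\left(1,-3 \right)},-65 \right)} = \left(-306 + 1475\right) - \frac{3 + 1 + 2 \left(-65\right)}{2 \left(-65\right)} = 1169 - \frac{1}{2} \left(- \frac{1}{65}\right) \left(3 + 1 - 130\right) = 1169 - \frac{1}{2} \left(- \frac{1}{65}\right) \left(-126\right) = 1169 - \frac{63}{65} = \frac{75922}{65}$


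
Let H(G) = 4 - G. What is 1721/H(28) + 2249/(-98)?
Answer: -111317/1176 ≈ -94.657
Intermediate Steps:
1721/H(28) + 2249/(-98) = 1721/(4 - 1*28) + 2249/(-98) = 1721/(4 - 28) + 2249*(-1/98) = 1721/(-24) - 2249/98 = 1721*(-1/24) - 2249/98 = -1721/24 - 2249/98 = -111317/1176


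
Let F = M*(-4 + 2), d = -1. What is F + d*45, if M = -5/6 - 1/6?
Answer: -43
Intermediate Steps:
M = -1 (M = -5*⅙ - 1*⅙ = -⅚ - ⅙ = -1)
F = 2 (F = -(-4 + 2) = -1*(-2) = 2)
F + d*45 = 2 - 1*45 = 2 - 45 = -43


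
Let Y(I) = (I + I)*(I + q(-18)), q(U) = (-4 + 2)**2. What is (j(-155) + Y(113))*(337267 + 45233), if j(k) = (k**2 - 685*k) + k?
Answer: 59856277500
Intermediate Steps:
q(U) = 4 (q(U) = (-2)**2 = 4)
Y(I) = 2*I*(4 + I) (Y(I) = (I + I)*(I + 4) = (2*I)*(4 + I) = 2*I*(4 + I))
j(k) = k**2 - 684*k
(j(-155) + Y(113))*(337267 + 45233) = (-155*(-684 - 155) + 2*113*(4 + 113))*(337267 + 45233) = (-155*(-839) + 2*113*117)*382500 = (130045 + 26442)*382500 = 156487*382500 = 59856277500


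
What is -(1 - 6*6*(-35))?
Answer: -1261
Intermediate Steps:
-(1 - 6*6*(-35)) = -(1 - 36*(-35)) = -(1 + 1260) = -1*1261 = -1261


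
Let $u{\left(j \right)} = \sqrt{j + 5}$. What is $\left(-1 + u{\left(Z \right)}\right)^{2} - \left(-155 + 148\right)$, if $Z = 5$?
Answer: $18 - 2 \sqrt{10} \approx 11.675$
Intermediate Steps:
$u{\left(j \right)} = \sqrt{5 + j}$
$\left(-1 + u{\left(Z \right)}\right)^{2} - \left(-155 + 148\right) = \left(-1 + \sqrt{5 + 5}\right)^{2} - \left(-155 + 148\right) = \left(-1 + \sqrt{10}\right)^{2} - -7 = \left(-1 + \sqrt{10}\right)^{2} + 7 = 7 + \left(-1 + \sqrt{10}\right)^{2}$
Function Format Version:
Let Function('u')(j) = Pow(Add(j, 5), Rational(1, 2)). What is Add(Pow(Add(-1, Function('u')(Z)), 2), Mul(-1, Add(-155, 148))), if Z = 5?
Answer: Add(18, Mul(-2, Pow(10, Rational(1, 2)))) ≈ 11.675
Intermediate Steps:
Function('u')(j) = Pow(Add(5, j), Rational(1, 2))
Add(Pow(Add(-1, Function('u')(Z)), 2), Mul(-1, Add(-155, 148))) = Add(Pow(Add(-1, Pow(Add(5, 5), Rational(1, 2))), 2), Mul(-1, Add(-155, 148))) = Add(Pow(Add(-1, Pow(10, Rational(1, 2))), 2), Mul(-1, -7)) = Add(Pow(Add(-1, Pow(10, Rational(1, 2))), 2), 7) = Add(7, Pow(Add(-1, Pow(10, Rational(1, 2))), 2))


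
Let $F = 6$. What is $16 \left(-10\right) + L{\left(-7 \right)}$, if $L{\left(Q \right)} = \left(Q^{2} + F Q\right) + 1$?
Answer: $-152$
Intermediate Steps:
$L{\left(Q \right)} = 1 + Q^{2} + 6 Q$ ($L{\left(Q \right)} = \left(Q^{2} + 6 Q\right) + 1 = 1 + Q^{2} + 6 Q$)
$16 \left(-10\right) + L{\left(-7 \right)} = 16 \left(-10\right) + \left(1 + \left(-7\right)^{2} + 6 \left(-7\right)\right) = -160 + \left(1 + 49 - 42\right) = -160 + 8 = -152$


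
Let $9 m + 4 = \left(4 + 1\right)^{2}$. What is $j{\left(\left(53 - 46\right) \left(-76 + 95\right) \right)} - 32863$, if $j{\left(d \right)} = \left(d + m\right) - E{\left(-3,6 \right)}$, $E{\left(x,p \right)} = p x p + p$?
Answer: $- \frac{97877}{3} \approx -32626.0$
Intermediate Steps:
$m = \frac{7}{3}$ ($m = - \frac{4}{9} + \frac{\left(4 + 1\right)^{2}}{9} = - \frac{4}{9} + \frac{5^{2}}{9} = - \frac{4}{9} + \frac{1}{9} \cdot 25 = - \frac{4}{9} + \frac{25}{9} = \frac{7}{3} \approx 2.3333$)
$E{\left(x,p \right)} = p + x p^{2}$ ($E{\left(x,p \right)} = x p^{2} + p = p + x p^{2}$)
$j{\left(d \right)} = \frac{313}{3} + d$ ($j{\left(d \right)} = \left(d + \frac{7}{3}\right) - 6 \left(1 + 6 \left(-3\right)\right) = \left(\frac{7}{3} + d\right) - 6 \left(1 - 18\right) = \left(\frac{7}{3} + d\right) - 6 \left(-17\right) = \left(\frac{7}{3} + d\right) - -102 = \left(\frac{7}{3} + d\right) + 102 = \frac{313}{3} + d$)
$j{\left(\left(53 - 46\right) \left(-76 + 95\right) \right)} - 32863 = \left(\frac{313}{3} + \left(53 - 46\right) \left(-76 + 95\right)\right) - 32863 = \left(\frac{313}{3} + 7 \cdot 19\right) - 32863 = \left(\frac{313}{3} + 133\right) - 32863 = \frac{712}{3} - 32863 = - \frac{97877}{3}$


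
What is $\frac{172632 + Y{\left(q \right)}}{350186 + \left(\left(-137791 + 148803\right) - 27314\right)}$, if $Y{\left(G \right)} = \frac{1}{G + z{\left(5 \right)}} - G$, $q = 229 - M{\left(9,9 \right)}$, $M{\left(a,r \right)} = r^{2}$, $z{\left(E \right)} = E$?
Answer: $\frac{26390053}{51084252} \approx 0.5166$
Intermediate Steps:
$q = 148$ ($q = 229 - 9^{2} = 229 - 81 = 148$)
$Y{\left(G \right)} = \frac{1}{5 + G} - G$ ($Y{\left(G \right)} = \frac{1}{G + 5} - G = \frac{1}{5 + G} - G$)
$\frac{172632 + Y{\left(q \right)}}{350186 + \left(\left(-137791 + 148803\right) - 27314\right)} = \frac{172632 + \frac{1 - 148^{2} - 740}{5 + 148}}{350186 + \left(\left(-137791 + 148803\right) - 27314\right)} = \frac{172632 + \frac{1 - 21904 - 740}{153}}{350186 + \left(11012 - 27314\right)} = \frac{172632 + \frac{1 - 21904 - 740}{153}}{350186 - 16302} = \frac{172632 + \frac{1}{153} \left(-22643\right)}{333884} = \left(172632 - \frac{22643}{153}\right) \frac{1}{333884} = \frac{26390053}{153} \cdot \frac{1}{333884} = \frac{26390053}{51084252}$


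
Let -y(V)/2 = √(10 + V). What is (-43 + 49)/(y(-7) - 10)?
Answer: -15/22 + 3*√3/22 ≈ -0.44563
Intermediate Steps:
y(V) = -2*√(10 + V)
(-43 + 49)/(y(-7) - 10) = (-43 + 49)/(-2*√(10 - 7) - 10) = 6/(-2*√3 - 10) = 6/(-10 - 2*√3)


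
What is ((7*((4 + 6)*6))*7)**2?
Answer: 8643600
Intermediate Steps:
((7*((4 + 6)*6))*7)**2 = ((7*(10*6))*7)**2 = ((7*60)*7)**2 = (420*7)**2 = 2940**2 = 8643600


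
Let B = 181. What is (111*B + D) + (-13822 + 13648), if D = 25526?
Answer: 45443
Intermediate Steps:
(111*B + D) + (-13822 + 13648) = (111*181 + 25526) + (-13822 + 13648) = (20091 + 25526) - 174 = 45617 - 174 = 45443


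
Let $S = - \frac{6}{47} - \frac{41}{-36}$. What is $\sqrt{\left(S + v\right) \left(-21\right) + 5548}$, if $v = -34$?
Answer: $\frac{\sqrt{496290531}}{282} \approx 78.999$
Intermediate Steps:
$S = \frac{1711}{1692}$ ($S = \left(-6\right) \frac{1}{47} - - \frac{41}{36} = - \frac{6}{47} + \frac{41}{36} = \frac{1711}{1692} \approx 1.0112$)
$\sqrt{\left(S + v\right) \left(-21\right) + 5548} = \sqrt{\left(\frac{1711}{1692} - 34\right) \left(-21\right) + 5548} = \sqrt{\left(- \frac{55817}{1692}\right) \left(-21\right) + 5548} = \sqrt{\frac{390719}{564} + 5548} = \sqrt{\frac{3519791}{564}} = \frac{\sqrt{496290531}}{282}$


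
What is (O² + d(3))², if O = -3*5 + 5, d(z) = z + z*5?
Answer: 13924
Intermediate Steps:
d(z) = 6*z (d(z) = z + 5*z = 6*z)
O = -10 (O = -15 + 5 = -10)
(O² + d(3))² = ((-10)² + 6*3)² = (100 + 18)² = 118² = 13924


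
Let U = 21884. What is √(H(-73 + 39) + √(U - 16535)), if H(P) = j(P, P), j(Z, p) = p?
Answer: √(-34 + √5349) ≈ 6.2559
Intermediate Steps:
H(P) = P
√(H(-73 + 39) + √(U - 16535)) = √((-73 + 39) + √(21884 - 16535)) = √(-34 + √5349)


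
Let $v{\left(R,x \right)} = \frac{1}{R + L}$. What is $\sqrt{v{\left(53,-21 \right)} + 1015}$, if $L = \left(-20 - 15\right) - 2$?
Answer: $\frac{\sqrt{16241}}{4} \approx 31.86$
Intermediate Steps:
$L = -37$ ($L = -35 - 2 = -37$)
$v{\left(R,x \right)} = \frac{1}{-37 + R}$ ($v{\left(R,x \right)} = \frac{1}{R - 37} = \frac{1}{-37 + R}$)
$\sqrt{v{\left(53,-21 \right)} + 1015} = \sqrt{\frac{1}{-37 + 53} + 1015} = \sqrt{\frac{1}{16} + 1015} = \sqrt{\frac{16241}{16}} = \frac{\sqrt{16241}}{4}$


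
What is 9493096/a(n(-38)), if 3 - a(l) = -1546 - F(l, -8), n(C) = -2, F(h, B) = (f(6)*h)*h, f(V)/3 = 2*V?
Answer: 9493096/1693 ≈ 5607.3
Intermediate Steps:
f(V) = 6*V (f(V) = 3*(2*V) = 6*V)
F(h, B) = 36*h**2 (F(h, B) = ((6*6)*h)*h = (36*h)*h = 36*h**2)
a(l) = 1549 + 36*l**2 (a(l) = 3 - (-1546 - 36*l**2) = 3 + (1546 + 36*l**2) = 1549 + 36*l**2)
9493096/a(n(-38)) = 9493096/(1549 + 36*(-2)**2) = 9493096/(1549 + 36*4) = 9493096/(1549 + 144) = 9493096/1693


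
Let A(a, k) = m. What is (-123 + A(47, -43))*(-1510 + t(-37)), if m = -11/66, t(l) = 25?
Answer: 365805/2 ≈ 1.8290e+5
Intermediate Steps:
m = -1/6 (m = -11*1/66 = -1/6 ≈ -0.16667)
A(a, k) = -1/6
(-123 + A(47, -43))*(-1510 + t(-37)) = (-123 - 1/6)*(-1510 + 25) = -739/6*(-1485) = 365805/2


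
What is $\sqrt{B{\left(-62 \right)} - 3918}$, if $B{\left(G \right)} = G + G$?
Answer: $i \sqrt{4042} \approx 63.577 i$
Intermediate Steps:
$B{\left(G \right)} = 2 G$
$\sqrt{B{\left(-62 \right)} - 3918} = \sqrt{2 \left(-62\right) - 3918} = \sqrt{-124 - 3918} = \sqrt{-4042} = i \sqrt{4042}$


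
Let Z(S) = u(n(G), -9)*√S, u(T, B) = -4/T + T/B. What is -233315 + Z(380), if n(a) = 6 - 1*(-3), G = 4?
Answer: -233315 - 26*√95/9 ≈ -2.3334e+5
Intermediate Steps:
n(a) = 9 (n(a) = 6 + 3 = 9)
Z(S) = -13*√S/9 (Z(S) = (-4/9 + 9/(-9))*√S = (-4*⅑ + 9*(-⅑))*√S = (-4/9 - 1)*√S = -13*√S/9)
-233315 + Z(380) = -233315 - 26*√95/9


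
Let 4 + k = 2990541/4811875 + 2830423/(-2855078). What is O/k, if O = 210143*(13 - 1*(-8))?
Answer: -20209021340067201250/20011509220309 ≈ -1.0099e+6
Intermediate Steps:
O = 4413003 (O = 210143*(13 + 8) = 210143*21 = 4413003)
k = -60034527660927/13738278451250 (k = -4 + (2990541/4811875 + 2830423/(-2855078)) = -4 + (2990541*(1/4811875) + 2830423*(-1/2855078)) = -4 + (2990541/4811875 - 2830423/2855078) = -4 - 5081413855927/13738278451250 = -60034527660927/13738278451250 ≈ -4.3699)
O/k = 4413003/(-60034527660927/13738278451250) = 4413003*(-13738278451250/60034527660927) = -20209021340067201250/20011509220309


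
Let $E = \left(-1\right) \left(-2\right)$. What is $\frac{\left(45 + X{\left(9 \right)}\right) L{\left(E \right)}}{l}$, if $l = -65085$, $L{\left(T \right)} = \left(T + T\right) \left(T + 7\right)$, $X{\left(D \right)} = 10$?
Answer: $- \frac{132}{4339} \approx -0.030422$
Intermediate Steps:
$E = 2$
$L{\left(T \right)} = 2 T \left(7 + T\right)$
$\frac{\left(45 + X{\left(9 \right)}\right) L{\left(E \right)}}{l} = \frac{\left(45 + 10\right) 2 \cdot 2 \left(7 + 2\right)}{-65085} = 55 \cdot 2 \cdot 2 \cdot 9 \left(- \frac{1}{65085}\right) = 55 \cdot 36 \left(- \frac{1}{65085}\right) = 1980 \left(- \frac{1}{65085}\right) = - \frac{132}{4339}$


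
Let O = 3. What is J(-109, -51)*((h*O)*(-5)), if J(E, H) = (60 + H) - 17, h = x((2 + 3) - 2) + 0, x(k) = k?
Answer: 360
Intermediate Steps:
h = 3 (h = ((2 + 3) - 2) + 0 = (5 - 2) + 0 = 3 + 0 = 3)
J(E, H) = 43 + H
J(-109, -51)*((h*O)*(-5)) = (43 - 51)*((3*3)*(-5)) = -72*(-5) = -8*(-45) = 360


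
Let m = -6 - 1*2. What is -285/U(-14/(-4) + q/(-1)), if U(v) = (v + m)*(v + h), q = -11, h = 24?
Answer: -1140/1001 ≈ -1.1389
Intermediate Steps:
m = -8 (m = -6 - 2 = -8)
U(v) = (-8 + v)*(24 + v) (U(v) = (v - 8)*(v + 24) = (-8 + v)*(24 + v))
-285/U(-14/(-4) + q/(-1)) = -285/(-192 + (-14/(-4) - 11/(-1))**2 + 16*(-14/(-4) - 11/(-1))) = -285/(-192 + (-14*(-1/4) - 11*(-1))**2 + 16*(-14*(-1/4) - 11*(-1))) = -285/(-192 + (7/2 + 11)**2 + 16*(7/2 + 11)) = -285/(-192 + (29/2)**2 + 16*(29/2)) = -285/(-192 + 841/4 + 232) = -285/1001/4 = -285*4/1001 = -1140/1001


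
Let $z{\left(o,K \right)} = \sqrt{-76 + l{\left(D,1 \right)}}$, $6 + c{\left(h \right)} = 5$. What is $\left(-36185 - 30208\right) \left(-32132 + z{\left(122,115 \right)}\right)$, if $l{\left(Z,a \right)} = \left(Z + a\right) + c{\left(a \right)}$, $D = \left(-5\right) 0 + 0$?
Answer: $2133339876 - 132786 i \sqrt{19} \approx 2.1333 \cdot 10^{9} - 5.788 \cdot 10^{5} i$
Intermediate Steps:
$c{\left(h \right)} = -1$ ($c{\left(h \right)} = -6 + 5 = -1$)
$D = 0$ ($D = 0 + 0 = 0$)
$l{\left(Z,a \right)} = -1 + Z + a$ ($l{\left(Z,a \right)} = \left(Z + a\right) - 1 = -1 + Z + a$)
$z{\left(o,K \right)} = 2 i \sqrt{19}$ ($z{\left(o,K \right)} = \sqrt{-76 + \left(-1 + 0 + 1\right)} = \sqrt{-76 + 0} = \sqrt{-76} = 2 i \sqrt{19}$)
$\left(-36185 - 30208\right) \left(-32132 + z{\left(122,115 \right)}\right) = \left(-36185 - 30208\right) \left(-32132 + 2 i \sqrt{19}\right) = - 66393 \left(-32132 + 2 i \sqrt{19}\right) = 2133339876 - 132786 i \sqrt{19}$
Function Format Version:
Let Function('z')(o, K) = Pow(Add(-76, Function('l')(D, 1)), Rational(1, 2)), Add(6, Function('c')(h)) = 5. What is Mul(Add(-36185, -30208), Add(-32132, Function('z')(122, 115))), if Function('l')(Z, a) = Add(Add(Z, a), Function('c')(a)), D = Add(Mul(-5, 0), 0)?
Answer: Add(2133339876, Mul(-132786, I, Pow(19, Rational(1, 2)))) ≈ Add(2.1333e+9, Mul(-5.7880e+5, I))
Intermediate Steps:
Function('c')(h) = -1 (Function('c')(h) = Add(-6, 5) = -1)
D = 0 (D = Add(0, 0) = 0)
Function('l')(Z, a) = Add(-1, Z, a) (Function('l')(Z, a) = Add(Add(Z, a), -1) = Add(-1, Z, a))
Function('z')(o, K) = Mul(2, I, Pow(19, Rational(1, 2))) (Function('z')(o, K) = Pow(Add(-76, Add(-1, 0, 1)), Rational(1, 2)) = Pow(Add(-76, 0), Rational(1, 2)) = Pow(-76, Rational(1, 2)) = Mul(2, I, Pow(19, Rational(1, 2))))
Mul(Add(-36185, -30208), Add(-32132, Function('z')(122, 115))) = Mul(Add(-36185, -30208), Add(-32132, Mul(2, I, Pow(19, Rational(1, 2))))) = Mul(-66393, Add(-32132, Mul(2, I, Pow(19, Rational(1, 2))))) = Add(2133339876, Mul(-132786, I, Pow(19, Rational(1, 2))))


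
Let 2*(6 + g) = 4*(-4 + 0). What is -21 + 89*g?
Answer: -1267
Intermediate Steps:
g = -14 (g = -6 + (4*(-4 + 0))/2 = -6 + (4*(-4))/2 = -6 + (½)*(-16) = -6 - 8 = -14)
-21 + 89*g = -21 + 89*(-14) = -21 - 1246 = -1267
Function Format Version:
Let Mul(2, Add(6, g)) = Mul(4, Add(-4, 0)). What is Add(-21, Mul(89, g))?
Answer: -1267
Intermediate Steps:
g = -14 (g = Add(-6, Mul(Rational(1, 2), Mul(4, Add(-4, 0)))) = Add(-6, Mul(Rational(1, 2), Mul(4, -4))) = Add(-6, Mul(Rational(1, 2), -16)) = Add(-6, -8) = -14)
Add(-21, Mul(89, g)) = Add(-21, Mul(89, -14)) = Add(-21, -1246) = -1267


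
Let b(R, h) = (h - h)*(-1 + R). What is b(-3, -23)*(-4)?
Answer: 0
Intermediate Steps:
b(R, h) = 0 (b(R, h) = 0*(-1 + R) = 0)
b(-3, -23)*(-4) = 0*(-4) = 0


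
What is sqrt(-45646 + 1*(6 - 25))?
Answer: I*sqrt(45665) ≈ 213.69*I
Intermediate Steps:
sqrt(-45646 + 1*(6 - 25)) = sqrt(-45646 + 1*(-19)) = sqrt(-45646 - 19) = sqrt(-45665) = I*sqrt(45665)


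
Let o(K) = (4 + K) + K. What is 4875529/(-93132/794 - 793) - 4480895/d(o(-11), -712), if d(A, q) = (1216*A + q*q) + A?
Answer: -940451620736859/175286427706 ≈ -5365.2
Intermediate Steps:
o(K) = 4 + 2*K
d(A, q) = q² + 1217*A (d(A, q) = (1216*A + q²) + A = (q² + 1216*A) + A = q² + 1217*A)
4875529/(-93132/794 - 793) - 4480895/d(o(-11), -712) = 4875529/(-93132/794 - 793) - 4480895/((-712)² + 1217*(4 + 2*(-11))) = 4875529/(-93132/794 - 793) - 4480895/(506944 + 1217*(4 - 22)) = 4875529/(-468*199/794 - 793) - 4480895/(506944 + 1217*(-18)) = 4875529/(-46566/397 - 793) - 4480895/(506944 - 21906) = 4875529/(-361387/397) - 4480895/485038 = 4875529*(-397/361387) - 4480895*1/485038 = -1935585013/361387 - 4480895/485038 = -940451620736859/175286427706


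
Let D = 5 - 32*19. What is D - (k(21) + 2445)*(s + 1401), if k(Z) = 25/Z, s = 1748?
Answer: -161776793/21 ≈ -7.7037e+6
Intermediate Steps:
D = -603 (D = 5 - 608 = -603)
D - (k(21) + 2445)*(s + 1401) = -603 - (25/21 + 2445)*(1748 + 1401) = -603 - (25*(1/21) + 2445)*3149 = -603 - (25/21 + 2445)*3149 = -603 - 51370*3149/21 = -603 - 1*161764130/21 = -603 - 161764130/21 = -161776793/21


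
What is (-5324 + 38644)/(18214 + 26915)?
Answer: 680/921 ≈ 0.73833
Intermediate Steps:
(-5324 + 38644)/(18214 + 26915) = 33320/45129 = 33320*(1/45129) = 680/921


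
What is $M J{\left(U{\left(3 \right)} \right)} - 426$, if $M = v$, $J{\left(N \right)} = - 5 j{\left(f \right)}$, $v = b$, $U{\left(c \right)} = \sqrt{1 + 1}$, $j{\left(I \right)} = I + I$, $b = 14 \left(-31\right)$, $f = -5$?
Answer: $-22126$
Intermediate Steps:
$b = -434$
$j{\left(I \right)} = 2 I$
$U{\left(c \right)} = \sqrt{2}$
$v = -434$
$J{\left(N \right)} = 50$ ($J{\left(N \right)} = - 5 \cdot 2 \left(-5\right) = \left(-5\right) \left(-10\right) = 50$)
$M = -434$
$M J{\left(U{\left(3 \right)} \right)} - 426 = \left(-434\right) 50 - 426 = -21700 - 426 = -22126$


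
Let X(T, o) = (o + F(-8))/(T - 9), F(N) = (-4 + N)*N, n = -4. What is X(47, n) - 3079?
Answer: -58455/19 ≈ -3076.6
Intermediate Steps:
F(N) = N*(-4 + N)
X(T, o) = (96 + o)/(-9 + T) (X(T, o) = (o - 8*(-4 - 8))/(T - 9) = (o - 8*(-12))/(-9 + T) = (o + 96)/(-9 + T) = (96 + o)/(-9 + T))
X(47, n) - 3079 = (96 - 4)/(-9 + 47) - 3079 = 92/38 - 3079 = (1/38)*92 - 3079 = 46/19 - 3079 = -58455/19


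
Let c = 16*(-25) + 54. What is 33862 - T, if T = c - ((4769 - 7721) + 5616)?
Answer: 36872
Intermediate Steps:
c = -346 (c = -400 + 54 = -346)
T = -3010 (T = -346 - ((4769 - 7721) + 5616) = -346 - (-2952 + 5616) = -346 - 1*2664 = -346 - 2664 = -3010)
33862 - T = 33862 - 1*(-3010) = 33862 + 3010 = 36872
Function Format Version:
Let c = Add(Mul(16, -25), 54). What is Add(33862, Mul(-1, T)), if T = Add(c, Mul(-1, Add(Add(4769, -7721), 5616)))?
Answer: 36872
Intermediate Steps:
c = -346 (c = Add(-400, 54) = -346)
T = -3010 (T = Add(-346, Mul(-1, Add(Add(4769, -7721), 5616))) = Add(-346, Mul(-1, Add(-2952, 5616))) = Add(-346, Mul(-1, 2664)) = Add(-346, -2664) = -3010)
Add(33862, Mul(-1, T)) = Add(33862, Mul(-1, -3010)) = Add(33862, 3010) = 36872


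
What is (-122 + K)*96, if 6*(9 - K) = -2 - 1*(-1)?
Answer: -10832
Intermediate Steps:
K = 55/6 (K = 9 - (-2 - 1*(-1))/6 = 9 - (-2 + 1)/6 = 9 - ⅙*(-1) = 9 + ⅙ = 55/6 ≈ 9.1667)
(-122 + K)*96 = (-122 + 55/6)*96 = -677/6*96 = -10832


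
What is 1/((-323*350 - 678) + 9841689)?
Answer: 1/9727961 ≈ 1.0280e-7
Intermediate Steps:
1/((-323*350 - 678) + 9841689) = 1/((-113050 - 678) + 9841689) = 1/(-113728 + 9841689) = 1/9727961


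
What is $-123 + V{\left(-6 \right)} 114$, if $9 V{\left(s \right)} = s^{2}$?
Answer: $333$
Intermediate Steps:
$V{\left(s \right)} = \frac{s^{2}}{9}$
$-123 + V{\left(-6 \right)} 114 = -123 + \frac{\left(-6\right)^{2}}{9} \cdot 114 = -123 + \frac{1}{9} \cdot 36 \cdot 114 = -123 + 4 \cdot 114 = -123 + 456 = 333$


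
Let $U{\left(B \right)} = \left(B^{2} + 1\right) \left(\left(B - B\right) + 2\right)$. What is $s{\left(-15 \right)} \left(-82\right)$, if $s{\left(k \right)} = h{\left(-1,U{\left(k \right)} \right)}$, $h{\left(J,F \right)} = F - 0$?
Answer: $-37064$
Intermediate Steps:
$U{\left(B \right)} = 2 + 2 B^{2}$ ($U{\left(B \right)} = \left(1 + B^{2}\right) \left(0 + 2\right) = \left(1 + B^{2}\right) 2 = 2 + 2 B^{2}$)
$h{\left(J,F \right)} = F$ ($h{\left(J,F \right)} = F + 0 = F$)
$s{\left(k \right)} = 2 + 2 k^{2}$
$s{\left(-15 \right)} \left(-82\right) = \left(2 + 2 \left(-15\right)^{2}\right) \left(-82\right) = \left(2 + 2 \cdot 225\right) \left(-82\right) = \left(2 + 450\right) \left(-82\right) = 452 \left(-82\right) = -37064$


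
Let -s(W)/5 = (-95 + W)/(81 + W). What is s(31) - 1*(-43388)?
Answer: 303736/7 ≈ 43391.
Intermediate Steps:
s(W) = -5*(-95 + W)/(81 + W)
s(31) - 1*(-43388) = 5*(95 - 1*31)/(81 + 31) - 1*(-43388) = 5*(95 - 31)/112 + 43388 = 5*(1/112)*64 + 43388 = 20/7 + 43388 = 303736/7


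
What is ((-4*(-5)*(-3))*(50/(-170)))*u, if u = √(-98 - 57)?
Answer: 300*I*√155/17 ≈ 219.7*I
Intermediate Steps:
u = I*√155 (u = √(-155) = I*√155 ≈ 12.45*I)
((-4*(-5)*(-3))*(50/(-170)))*u = ((-4*(-5)*(-3))*(50/(-170)))*(I*√155) = ((20*(-3))*(50*(-1/170)))*(I*√155) = (-60*(-5/17))*(I*√155) = 300*(I*√155)/17 = 300*I*√155/17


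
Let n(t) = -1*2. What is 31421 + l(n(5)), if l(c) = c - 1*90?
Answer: 31329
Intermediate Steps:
n(t) = -2
l(c) = -90 + c (l(c) = c - 90 = -90 + c)
31421 + l(n(5)) = 31421 + (-90 - 2) = 31421 - 92 = 31329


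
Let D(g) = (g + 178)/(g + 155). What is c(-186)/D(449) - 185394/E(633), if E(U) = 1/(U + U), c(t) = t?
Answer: -49054177484/209 ≈ -2.3471e+8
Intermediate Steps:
D(g) = (178 + g)/(155 + g)
E(U) = 1/(2*U)
c(-186)/D(449) - 185394/E(633) = -186*(155 + 449)/(178 + 449) - 185394/((½)/633) = -186/(627/604) - 185394/((½)*(1/633)) = -186/((1/604)*627) - 185394/1/1266 = -186/627/604 - 185394*1266 = -186*604/627 - 234708804 = -37448/209 - 234708804 = -49054177484/209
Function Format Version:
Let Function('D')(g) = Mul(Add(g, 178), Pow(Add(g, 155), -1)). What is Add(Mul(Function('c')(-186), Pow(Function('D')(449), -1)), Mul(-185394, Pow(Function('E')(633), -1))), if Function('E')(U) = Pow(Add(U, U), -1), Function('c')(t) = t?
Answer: Rational(-49054177484, 209) ≈ -2.3471e+8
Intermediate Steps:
Function('D')(g) = Mul(Pow(Add(155, g), -1), Add(178, g)) (Function('D')(g) = Mul(Add(178, g), Pow(Add(155, g), -1)) = Mul(Pow(Add(155, g), -1), Add(178, g)))
Function('E')(U) = Mul(Rational(1, 2), Pow(U, -1)) (Function('E')(U) = Pow(Mul(2, U), -1) = Mul(Rational(1, 2), Pow(U, -1)))
Add(Mul(Function('c')(-186), Pow(Function('D')(449), -1)), Mul(-185394, Pow(Function('E')(633), -1))) = Add(Mul(-186, Pow(Mul(Pow(Add(155, 449), -1), Add(178, 449)), -1)), Mul(-185394, Pow(Mul(Rational(1, 2), Pow(633, -1)), -1))) = Add(Mul(-186, Pow(Mul(Pow(604, -1), 627), -1)), Mul(-185394, Pow(Mul(Rational(1, 2), Rational(1, 633)), -1))) = Add(Mul(-186, Pow(Mul(Rational(1, 604), 627), -1)), Mul(-185394, Pow(Rational(1, 1266), -1))) = Add(Mul(-186, Pow(Rational(627, 604), -1)), Mul(-185394, 1266)) = Add(Mul(-186, Rational(604, 627)), -234708804) = Add(Rational(-37448, 209), -234708804) = Rational(-49054177484, 209)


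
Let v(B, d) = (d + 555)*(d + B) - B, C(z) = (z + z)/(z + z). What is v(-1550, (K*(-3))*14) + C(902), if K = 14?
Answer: 72105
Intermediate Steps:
C(z) = 1 (C(z) = (2*z)/((2*z)) = (2*z)*(1/(2*z)) = 1)
v(B, d) = -B + (555 + d)*(B + d) (v(B, d) = (555 + d)*(B + d) - B = -B + (555 + d)*(B + d))
v(-1550, (K*(-3))*14) + C(902) = (((14*(-3))*14)² + 554*(-1550) + 555*((14*(-3))*14) - 1550*14*(-3)*14) + 1 = ((-42*14)² - 858700 + 555*(-42*14) - (-65100)*14) + 1 = ((-588)² - 858700 + 555*(-588) - 1550*(-588)) + 1 = (345744 - 858700 - 326340 + 911400) + 1 = 72104 + 1 = 72105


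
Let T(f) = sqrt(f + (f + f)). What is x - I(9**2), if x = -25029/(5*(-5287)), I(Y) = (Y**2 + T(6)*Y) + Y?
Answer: -175556241/26435 - 243*sqrt(2) ≈ -6984.7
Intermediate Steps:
T(f) = sqrt(3)*sqrt(f) (T(f) = sqrt(f + 2*f) = sqrt(3*f) = sqrt(3)*sqrt(f))
I(Y) = Y + Y**2 + 3*Y*sqrt(2) (I(Y) = (Y**2 + (sqrt(3)*sqrt(6))*Y) + Y = (Y**2 + (3*sqrt(2))*Y) + Y = (Y**2 + 3*Y*sqrt(2)) + Y = Y + Y**2 + 3*Y*sqrt(2))
x = 25029/26435 (x = -25029/(-26435) = -25029*(-1/26435) = 25029/26435 ≈ 0.94681)
x - I(9**2) = 25029/26435 - 9**2*(1 + 9**2 + 3*sqrt(2)) = 25029/26435 - 81*(1 + 81 + 3*sqrt(2)) = 25029/26435 - 81*(82 + 3*sqrt(2)) = 25029/26435 - (6642 + 243*sqrt(2)) = 25029/26435 + (-6642 - 243*sqrt(2)) = -175556241/26435 - 243*sqrt(2)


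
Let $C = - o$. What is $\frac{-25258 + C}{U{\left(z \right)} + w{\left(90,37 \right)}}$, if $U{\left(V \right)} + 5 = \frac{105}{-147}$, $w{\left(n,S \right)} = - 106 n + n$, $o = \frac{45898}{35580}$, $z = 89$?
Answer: $\frac{3145539383}{1177520100} \approx 2.6713$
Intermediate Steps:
$o = \frac{22949}{17790}$ ($o = 45898 \cdot \frac{1}{35580} = \frac{22949}{17790} \approx 1.29$)
$w{\left(n,S \right)} = - 105 n$
$U{\left(V \right)} = - \frac{40}{7}$ ($U{\left(V \right)} = -5 + \frac{105}{-147} = -5 + 105 \left(- \frac{1}{147}\right) = -5 - \frac{5}{7} = - \frac{40}{7}$)
$C = - \frac{22949}{17790}$ ($C = \left(-1\right) \frac{22949}{17790} = - \frac{22949}{17790} \approx -1.29$)
$\frac{-25258 + C}{U{\left(z \right)} + w{\left(90,37 \right)}} = \frac{-25258 - \frac{22949}{17790}}{- \frac{40}{7} - 9450} = - \frac{449362769}{17790 \left(- \frac{40}{7} - 9450\right)} = - \frac{449362769}{17790 \left(- \frac{66190}{7}\right)} = \left(- \frac{449362769}{17790}\right) \left(- \frac{7}{66190}\right) = \frac{3145539383}{1177520100}$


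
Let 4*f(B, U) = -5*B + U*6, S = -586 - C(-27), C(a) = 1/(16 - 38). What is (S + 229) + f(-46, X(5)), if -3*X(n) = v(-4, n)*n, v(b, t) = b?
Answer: -3184/11 ≈ -289.45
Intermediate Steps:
C(a) = -1/22 (C(a) = 1/(-22) = -1/22)
X(n) = 4*n/3 (X(n) = -(-4)*n/3 = 4*n/3)
S = -12891/22 (S = -586 - 1*(-1/22) = -586 + 1/22 = -12891/22 ≈ -585.95)
f(B, U) = -5*B/4 + 3*U/2 (f(B, U) = (-5*B + U*6)/4 = (-5*B + 6*U)/4 = -5*B/4 + 3*U/2)
(S + 229) + f(-46, X(5)) = (-12891/22 + 229) + (-5/4*(-46) + 3*((4/3)*5)/2) = -7853/22 + (115/2 + (3/2)*(20/3)) = -7853/22 + (115/2 + 10) = -7853/22 + 135/2 = -3184/11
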